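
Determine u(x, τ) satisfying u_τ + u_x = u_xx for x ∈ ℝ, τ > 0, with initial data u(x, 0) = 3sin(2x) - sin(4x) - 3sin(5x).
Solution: Moving frame: η = x - τ, σ = τ, u = w(η,σ), so u_τ = w_σ - w_η and u_xx = w_ηη.
Hence u_τ + u_x = w_σ and the PDE becomes the heat equation w_σ = w_ηη on η ∈ ℝ.
Initial data: w(η,0) = u(η,0) = 3sin(2η) - sin(4η) - 3sin(5η). Each mode sin(nη) decays as exp(-n²σ) on ℝ, so w(η,σ) = Σ c_n exp(-n²σ) sin(nη) with c_2=3, c_4=-1, c_5=-3: w(η,σ) = 3exp(-4σ)sin(2η) - exp(-16σ)sin(4η) - 3exp(-25σ)sin(5η).
Substituting back: u(x,τ) = w(x - τ, τ).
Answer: u(x, τ) = 3exp(-4τ)sin(2x - 2τ) - exp(-16τ)sin(4x - 4τ) - 3exp(-25τ)sin(5x - 5τ)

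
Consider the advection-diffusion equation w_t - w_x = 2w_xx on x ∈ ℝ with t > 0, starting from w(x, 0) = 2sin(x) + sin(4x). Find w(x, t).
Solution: Moving frame: η = x + t, σ = t, w = u(η,σ), so w_t = u_σ + u_η and w_xx = u_ηη.
Hence w_t - w_x = u_σ and the PDE becomes the heat equation u_σ = 2u_ηη on η ∈ ℝ.
Initial data: u(η,0) = w(η,0) = 2sin(η) + sin(4η). Each mode sin(nη) decays as exp(-2n²σ) on ℝ, so u(η,σ) = Σ c_n exp(-2n²σ) sin(nη) with c_1=2, c_4=1: u(η,σ) = 2exp(-2σ)sin(η) + exp(-32σ)sin(4η).
Substituting back: w(x,t) = u(x + t, t).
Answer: w(x, t) = 2exp(-2t)sin(t + x) + exp(-32t)sin(4t + 4x)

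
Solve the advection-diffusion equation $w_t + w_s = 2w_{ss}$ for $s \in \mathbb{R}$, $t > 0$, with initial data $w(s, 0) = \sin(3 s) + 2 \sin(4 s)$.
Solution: Change to a moving frame: let $\eta = s - t$, $\sigma = t$ and write $w(s,t) = u(\eta,\sigma)$.
By the chain rule $w_t = u_{\sigma} - u_{\eta}$, $w_s = u_{\eta}$, $w_{ss} = u_{\eta\eta}$.
Then $w_t + w_s = u_{\sigma}$: the advection term cancels and the PDE becomes the heat equation $u_{\sigma} = 2u_{\eta\eta}$ on $\eta \in \mathbb{R}$.
Initial data: $u(\eta,0) = w(\eta,0) = \sin(3 \eta) + 2 \sin(4 \eta)$.
On $\eta \in \mathbb{R}$ each mode satisfies $(\sin(n\eta))'' = -n^2 \sin(n\eta)$, so $e^{-2n^2\sigma} \sin(n\eta)$ solves the heat equation; by superposition $u(\eta,\sigma) = \sum c_n e^{-2n^2\sigma} \sin(n\eta)$.
Reading off the coefficients: $c_3=1, c_4=2$, so $u(\eta,\sigma) = e^{-18 \sigma} \sin(3 \eta) + 2 e^{-32 \sigma} \sin(4 \eta)$.
Substituting back $\eta = s - t$, $\sigma = t$: $w(s,t) = u(s - t, t)$.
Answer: $w(s, t) = e^{-18 t} \sin(3 s - 3 t) + 2 e^{-32 t} \sin(4 s - 4 t)$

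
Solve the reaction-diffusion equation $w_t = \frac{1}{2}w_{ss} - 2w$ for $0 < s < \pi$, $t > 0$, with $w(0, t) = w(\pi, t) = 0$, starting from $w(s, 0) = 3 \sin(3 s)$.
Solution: Substitute $w = e^{-2t}u$, i.e. $u = e^{2t}w$.
By the product rule, $w_t = e^{-2t}(u_t - 2u)$, $w_{ss} = e^{-2t}u_{ss}$.
Substituting into the PDE and dividing by $e^{-2t}$: $u_t - 2u = \frac{1}{2}u_{ss} - 2u$.
The lower-order terms cancel, leaving the standard heat equation $u_t = \frac{1}{2}u_{ss}$.
Initial data for $u$: $u(s,0) = w(s,0) = 3 \sin(3 s)$. The boundary conditions carry over: $u(0,t) = u(\pi,t) = 0$.
Solve for $u$:
  Using separation of variables $u = X(s)T(t)$:
  Eigenfunctions: $\sin(ns)$, $n = 1, 2, 3, \ldots$
  General solution: $u(s, t) = \sum c_n \sin(ns) e^{-n^2 t/2}$
  Matching $u(s,0) = 3 \sin(3 s)$ term by term: $c_3=3$.
Hence $u(s,t) = 3 e^{-9 t/2} \sin(3 s)$.
Transform back: $w(s,t) = e^{-2t}u(s,t)$.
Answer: $w(s, t) = 3 e^{-13 t/2} \sin(3 s)$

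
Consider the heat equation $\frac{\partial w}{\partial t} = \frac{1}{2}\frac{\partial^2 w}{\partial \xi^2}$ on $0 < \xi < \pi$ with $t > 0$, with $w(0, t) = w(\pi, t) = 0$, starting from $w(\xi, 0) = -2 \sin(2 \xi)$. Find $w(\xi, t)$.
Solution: Using separation of variables $w = X(\xi)T(t)$:
Eigenfunctions: $\sin(n\xi)$, $n = 1, 2, 3, \ldots$
General solution: $w(\xi, t) = \sum c_n \sin(n\xi) e^{-n^2 t/2}$
Matching $w(\xi,0) = -2 \sin(2 \xi)$ term by term: $c_2=-2$.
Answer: $w(\xi, t) = -2 e^{-2 t} \sin(2 \xi)$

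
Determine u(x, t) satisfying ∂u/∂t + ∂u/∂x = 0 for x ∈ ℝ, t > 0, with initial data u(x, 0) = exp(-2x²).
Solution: By characteristics (dx/dt = 1), u(x,t) = f(x - t) with f = u(·, 0).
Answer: u(x, t) = exp(-2(-t + x)²)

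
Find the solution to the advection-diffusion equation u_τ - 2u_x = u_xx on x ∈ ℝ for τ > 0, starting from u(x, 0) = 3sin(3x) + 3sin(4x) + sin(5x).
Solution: Moving frame: η = x + 2τ, σ = τ, u = w(η,σ), so u_τ = w_σ + 2w_η and u_xx = w_ηη.
Hence u_τ - 2u_x = w_σ and the PDE becomes the heat equation w_σ = w_ηη on η ∈ ℝ.
Initial data: w(η,0) = u(η,0) = 3sin(3η) + 3sin(4η) + sin(5η). Each mode sin(nη) decays as exp(-n²σ) on ℝ, so w(η,σ) = Σ c_n exp(-n²σ) sin(nη) with c_3=3, c_4=3, c_5=1: w(η,σ) = 3exp(-9σ)sin(3η) + 3exp(-16σ)sin(4η) + exp(-25σ)sin(5η).
Substituting back: u(x,τ) = w(x + 2τ, τ).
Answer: u(x, τ) = 3exp(-9τ)sin(3x + 6τ) + 3exp(-16τ)sin(4x + 8τ) + exp(-25τ)sin(5x + 10τ)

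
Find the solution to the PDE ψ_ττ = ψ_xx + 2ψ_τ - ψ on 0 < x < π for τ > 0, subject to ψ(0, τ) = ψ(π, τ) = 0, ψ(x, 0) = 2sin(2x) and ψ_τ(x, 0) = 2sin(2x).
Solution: Substitute ψ = exp(τ)u.
Then ψ_τ = exp(τ)(u_τ + u), ψ_ττ = exp(τ)(u_ττ + 2u_τ + u), ψ_xx = exp(τ)u_xx; substituting and dividing by exp(τ), the lower-order terms cancel: u_ττ = u_xx (standard wave equation).
Data for u: u(x,0) = ψ(x,0) = 2sin(2x); u_τ(x,0) = ψ_τ(x,0) - ψ(x,0) = 0. The boundary conditions carry over: u(0,τ) = u(π,τ) = 0.
Separating variables: u = Σ [A_n cos(ω_n τ) + B_n sin(ω_n τ)] sin(nx), ω_n = n. From ICs: A_2=2.
So u(x,τ) = 2sin(2x)cos(2τ), and ψ(x,τ) = exp(τ)u(x,τ).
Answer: ψ(x, τ) = 2exp(τ)sin(2x)cos(2τ)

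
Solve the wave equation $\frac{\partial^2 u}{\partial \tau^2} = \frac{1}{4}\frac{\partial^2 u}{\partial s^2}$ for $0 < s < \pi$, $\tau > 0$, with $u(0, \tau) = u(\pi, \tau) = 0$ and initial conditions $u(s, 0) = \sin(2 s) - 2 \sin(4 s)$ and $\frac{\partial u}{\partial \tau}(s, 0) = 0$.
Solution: Using separation of variables $u = X(s)T(\tau)$:
Eigenfunctions: $\sin(ns)$, $n = 1, 2, 3, \ldots$
General solution: $u(s, \tau) = \sum [A_n \cos(n \tau/2) + B_n \sin(n \tau/2)] \sin(ns)$
From $u(s,0) = \sin(2 s) - 2 \sin(4 s)$: $A_2=1, A_4=-2$. From $u_{\tau}(s,0) = 0$: all $B_n = 0$.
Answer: $u(s, \tau) = \sin(2 s) \cos(\tau) - 2 \sin(4 s) \cos(2 \tau)$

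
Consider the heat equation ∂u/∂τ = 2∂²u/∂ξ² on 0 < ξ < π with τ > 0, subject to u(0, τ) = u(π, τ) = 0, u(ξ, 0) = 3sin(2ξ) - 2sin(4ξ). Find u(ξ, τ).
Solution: Using separation of variables u = X(ξ)T(τ):
Eigenfunctions: sin(nξ), n = 1, 2, 3, ...
General solution: u(ξ, τ) = Σ c_n sin(nξ) exp(-2n² τ)
Matching u(ξ,0) = 3sin(2ξ) - 2sin(4ξ) term by term: c_2=3, c_4=-2.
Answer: u(ξ, τ) = 3exp(-8τ)sin(2ξ) - 2exp(-32τ)sin(4ξ)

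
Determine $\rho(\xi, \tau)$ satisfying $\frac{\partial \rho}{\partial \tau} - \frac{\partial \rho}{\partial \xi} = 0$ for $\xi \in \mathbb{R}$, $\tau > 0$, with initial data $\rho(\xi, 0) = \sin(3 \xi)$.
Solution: By method of characteristics (waves move left with speed 1):
Along characteristics $\xi + \tau =$ const, $\rho$ is constant, so $\rho(\xi,\tau) = f(\xi + \tau)$ with $f = \rho( \cdot , 0)$.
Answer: $\rho(\xi, \tau) = \sin(3 \tau + 3 \xi)$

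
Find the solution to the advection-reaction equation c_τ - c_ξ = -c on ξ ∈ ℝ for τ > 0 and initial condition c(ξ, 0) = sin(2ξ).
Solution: Substitute c = exp(-τ)u.
Then c_τ = exp(-τ)(u_τ - u), c_ξ = exp(-τ)u_ξ; substituting and dividing by exp(-τ), the lower-order terms cancel: u_τ - u_ξ = 0 (standard advection equation).
Data for u: u(ξ,0) = c(ξ,0) = sin(2ξ).
By characteristics (dξ/dτ = -1), u(ξ,τ) = f(ξ + τ) with f = u(·, 0).
So u(ξ,τ) = sin(2ξ + 2τ), and c(ξ,τ) = exp(-τ)u(ξ,τ).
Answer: c(ξ, τ) = exp(-τ)sin(2ξ + 2τ)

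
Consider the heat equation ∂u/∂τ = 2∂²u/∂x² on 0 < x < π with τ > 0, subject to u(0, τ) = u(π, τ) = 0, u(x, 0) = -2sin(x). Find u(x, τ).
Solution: Separating variables: u = Σ c_n exp(-2n²τ) sin(nx). From u(x,0) = -2sin(x): c_1=-2.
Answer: u(x, τ) = -2exp(-2τ)sin(x)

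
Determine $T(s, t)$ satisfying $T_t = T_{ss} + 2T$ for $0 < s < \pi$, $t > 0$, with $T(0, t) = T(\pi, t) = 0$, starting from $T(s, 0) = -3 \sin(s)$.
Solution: Substitute $T = e^{2t}u$, i.e. $u = e^{-2t}T$.
By the product rule, $T_t = e^{2t}(u_t + 2u)$, $T_{ss} = e^{2t}u_{ss}$.
Substituting into the PDE and dividing by $e^{2t}$: $u_t + 2u = u_{ss} + 2u$.
The lower-order terms cancel, leaving the standard heat equation $u_t = u_{ss}$.
Initial data for $u$: $u(s,0) = T(s,0) = -3 \sin(s)$. The boundary conditions carry over: $u(0,t) = u(\pi,t) = 0$.
Solve for $u$:
  Using separation of variables $u = X(s)G(t)$:
  Eigenfunctions: $\sin(ns)$, $n = 1, 2, 3, \ldots$
  General solution: $u(s, t) = \sum c_n \sin(ns) e^{-n^2 t}$
  Matching $u(s,0) = -3 \sin(s)$ term by term: $c_1=-3$.
Hence $u(s,t) = -3 e^{-t} \sin(s)$.
Transform back: $T(s,t) = e^{2t}u(s,t)$.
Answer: $T(s, t) = -3 e^{t} \sin(s)$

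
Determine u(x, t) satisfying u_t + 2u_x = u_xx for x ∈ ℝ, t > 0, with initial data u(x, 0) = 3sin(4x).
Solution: Moving frame: η = x - 2t, σ = t, u = w(η,σ), so u_t = w_σ - 2w_η and u_xx = w_ηη.
Hence u_t + 2u_x = w_σ and the PDE becomes the heat equation w_σ = w_ηη on η ∈ ℝ.
Initial data: w(η,0) = u(η,0) = 3sin(4η). Each mode sin(nη) decays as exp(-n²σ) on ℝ, so w(η,σ) = Σ c_n exp(-n²σ) sin(nη) with c_4=3: w(η,σ) = 3exp(-16σ)sin(4η).
Substituting back: u(x,t) = w(x - 2t, t).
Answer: u(x, t) = -3exp(-16t)sin(8t - 4x)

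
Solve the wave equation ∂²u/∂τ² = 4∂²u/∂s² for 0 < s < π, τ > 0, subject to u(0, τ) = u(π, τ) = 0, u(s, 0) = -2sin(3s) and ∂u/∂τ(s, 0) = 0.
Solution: Separating variables: u = Σ [A_n cos(ω_n τ) + B_n sin(ω_n τ)] sin(ns), ω_n = 2n. From ICs: A_3=-2.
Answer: u(s, τ) = -2sin(3s)cos(6τ)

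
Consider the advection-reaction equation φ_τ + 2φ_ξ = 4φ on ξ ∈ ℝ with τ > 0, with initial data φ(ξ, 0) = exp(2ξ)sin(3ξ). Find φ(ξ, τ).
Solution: Substitute φ = exp(2ξ)u, i.e. u = exp(-2ξ)φ.
By the product rule, φ_ξ = exp(2ξ)(u_ξ + 2u), φ_τ = exp(2ξ)u_τ.
Substituting into the PDE and dividing by exp(2ξ): u_τ + 2(u_ξ + 2u) = 4u.
The lower-order terms cancel, leaving the standard advection equation u_τ + 2u_ξ = 0.
Initial data for u: u(ξ,0) = exp(-2ξ)φ(ξ,0) = sin(3ξ).
Solve for u:
  By method of characteristics (waves move right with speed 2):
  Along characteristics ξ - 2τ = const, u is constant, so u(ξ,τ) = f(ξ - 2τ) with f = u(·, 0).
Hence u(ξ,τ) = sin(3ξ - 6τ).
Transform back: φ(ξ,τ) = exp(2ξ)u(ξ,τ).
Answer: φ(ξ, τ) = exp(2ξ)sin(3ξ - 6τ)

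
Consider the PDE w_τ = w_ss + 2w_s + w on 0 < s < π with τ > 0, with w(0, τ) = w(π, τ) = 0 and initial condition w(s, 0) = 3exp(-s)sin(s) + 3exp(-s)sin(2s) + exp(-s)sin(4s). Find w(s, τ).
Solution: Substitute w = exp(-s)u.
Then w_s = exp(-s)(u_s - u), w_ss = exp(-s)(u_ss - 2u_s + u), w_τ = exp(-s)u_τ; substituting and dividing by exp(-s), the lower-order terms cancel: u_τ = u_ss (standard heat equation).
Data for u: u(s,0) = exp(s)w(s,0) = 3sin(s) + 3sin(2s) + sin(4s). The boundary conditions carry over: u(0,τ) = u(π,τ) = 0.
Separating variables: u = Σ c_n exp(-n²τ) sin(ns). From u(s,0) = 3sin(s) + 3sin(2s) + sin(4s): c_1=3, c_2=3, c_4=1.
So u(s,τ) = 3exp(-τ)sin(s) + 3exp(-4τ)sin(2s) + exp(-16τ)sin(4s), and w(s,τ) = exp(-s)u(s,τ).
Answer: w(s, τ) = 3exp(-s)exp(-τ)sin(s) + 3exp(-s)exp(-4τ)sin(2s) + exp(-s)exp(-16τ)sin(4s)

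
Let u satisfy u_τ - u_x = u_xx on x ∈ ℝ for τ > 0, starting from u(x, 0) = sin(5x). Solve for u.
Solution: Change to a moving frame: let η = x + τ, σ = τ and write u(x,τ) = w(η,σ).
By the chain rule u_τ = w_σ + w_η, u_x = w_η, u_xx = w_ηη.
Then u_τ - u_x = w_σ: the advection term cancels and the PDE becomes the heat equation w_σ = w_ηη on η ∈ ℝ.
Initial data: w(η,0) = u(η,0) = sin(5η).
On η ∈ ℝ each mode satisfies (sin(nη))″ = -n² sin(nη), so exp(-n²σ) sin(nη) solves the heat equation; by superposition w(η,σ) = Σ c_n exp(-n²σ) sin(nη).
Reading off the coefficients: c_5=1, so w(η,σ) = exp(-25σ)sin(5η).
Substituting back η = x + τ, σ = τ: u(x,τ) = w(x + τ, τ).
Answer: u(x, τ) = exp(-25τ)sin(5x + 5τ)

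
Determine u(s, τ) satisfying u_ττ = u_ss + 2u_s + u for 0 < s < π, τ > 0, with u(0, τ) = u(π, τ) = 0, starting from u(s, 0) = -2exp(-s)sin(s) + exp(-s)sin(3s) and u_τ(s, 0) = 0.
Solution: Substitute u = exp(-s)w, i.e. w = exp(s)u.
By the product rule, u_s = exp(-s)(w_s - w), u_ss = exp(-s)(w_ss - 2w_s + w), u_ττ = exp(-s)w_ττ.
Substituting into the PDE and dividing by exp(-s): w_ττ = (w_ss - 2w_s + w) + 2(w_s - w) + w.
The lower-order terms cancel, leaving the standard wave equation w_ττ = w_ss.
Initial data for w: w(s,0) = exp(s)u(s,0) = -2sin(s) + sin(3s); w_τ(s,0) = exp(s)u_τ(s,0) = 0. The boundary conditions carry over: w(0,τ) = w(π,τ) = 0.
Solve for w:
  Using separation of variables w = X(s)T(τ):
  Eigenfunctions: sin(ns), n = 1, 2, 3, ...
  General solution: w(s, τ) = Σ [A_n cos(n τ) + B_n sin(n τ)] sin(ns)
  From w(s,0) = -2sin(s) + sin(3s): A_1=-2, A_3=1. From w_τ(s,0) = 0: all B_n = 0.
Hence w(s,τ) = -2sin(s)cos(τ) + sin(3s)cos(3τ).
Transform back: u(s,τ) = exp(-s)w(s,τ).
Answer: u(s, τ) = -2exp(-s)sin(s)cos(τ) + exp(-s)sin(3s)cos(3τ)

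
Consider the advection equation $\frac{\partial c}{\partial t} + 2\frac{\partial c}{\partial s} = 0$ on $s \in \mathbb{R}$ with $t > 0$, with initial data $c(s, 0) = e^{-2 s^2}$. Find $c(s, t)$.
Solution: By method of characteristics (waves move right with speed 2):
Along characteristics $s - 2t =$ const, $c$ is constant, so $c(s,t) = f(s - 2t)$ with $f = c( \cdot , 0)$.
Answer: $c(s, t) = e^{-2 (s - 2 t)^2}$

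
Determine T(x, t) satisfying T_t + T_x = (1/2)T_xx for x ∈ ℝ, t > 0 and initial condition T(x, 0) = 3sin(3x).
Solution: Change to a moving frame: let η = x - t, σ = t and write T(x,t) = u(η,σ).
By the chain rule T_t = u_σ - u_η, T_x = u_η, T_xx = u_ηη.
Then T_t + T_x = u_σ: the advection term cancels and the PDE becomes the heat equation u_σ = (1/2)u_ηη on η ∈ ℝ.
Initial data: u(η,0) = T(η,0) = 3sin(3η).
On η ∈ ℝ each mode satisfies (sin(nη))″ = -n² sin(nη), so exp(-n²σ/2) sin(nη) solves the heat equation; by superposition u(η,σ) = Σ c_n exp(-n²σ/2) sin(nη).
Reading off the coefficients: c_3=3, so u(η,σ) = 3exp(-9σ/2)sin(3η).
Substituting back η = x - t, σ = t: T(x,t) = u(x - t, t).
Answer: T(x, t) = -3exp(-9t/2)sin(3t - 3x)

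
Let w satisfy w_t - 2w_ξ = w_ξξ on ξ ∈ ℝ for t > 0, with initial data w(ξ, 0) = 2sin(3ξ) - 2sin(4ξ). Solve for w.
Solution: Moving frame: η = ξ + 2t, σ = t, w = u(η,σ), so w_t = u_σ + 2u_η and w_ξξ = u_ηη.
Hence w_t - 2w_ξ = u_σ and the PDE becomes the heat equation u_σ = u_ηη on η ∈ ℝ.
Initial data: u(η,0) = w(η,0) = 2sin(3η) - 2sin(4η). Each mode sin(nη) decays as exp(-n²σ) on ℝ, so u(η,σ) = Σ c_n exp(-n²σ) sin(nη) with c_3=2, c_4=-2: u(η,σ) = 2exp(-9σ)sin(3η) - 2exp(-16σ)sin(4η).
Substituting back: w(ξ,t) = u(ξ + 2t, t).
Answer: w(ξ, t) = 2exp(-9t)sin(6t + 3ξ) - 2exp(-16t)sin(8t + 4ξ)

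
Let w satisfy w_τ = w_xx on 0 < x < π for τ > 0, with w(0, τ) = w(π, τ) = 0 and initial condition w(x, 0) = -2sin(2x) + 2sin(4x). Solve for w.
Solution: Using separation of variables w = X(x)T(τ):
Eigenfunctions: sin(nx), n = 1, 2, 3, ...
General solution: w(x, τ) = Σ c_n sin(nx) exp(-n² τ)
Matching w(x,0) = -2sin(2x) + 2sin(4x) term by term: c_2=-2, c_4=2.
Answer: w(x, τ) = -2exp(-4τ)sin(2x) + 2exp(-16τ)sin(4x)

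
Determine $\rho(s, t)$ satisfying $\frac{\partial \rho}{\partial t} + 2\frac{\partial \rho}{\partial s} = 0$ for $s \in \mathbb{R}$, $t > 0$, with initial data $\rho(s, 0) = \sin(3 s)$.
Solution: By characteristics ($ds/dt = 2$), $\rho(s,t) = f(s - 2t)$ with $f = \rho( \cdot , 0)$.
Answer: $\rho(s, t) = \sin(3 s - 6 t)$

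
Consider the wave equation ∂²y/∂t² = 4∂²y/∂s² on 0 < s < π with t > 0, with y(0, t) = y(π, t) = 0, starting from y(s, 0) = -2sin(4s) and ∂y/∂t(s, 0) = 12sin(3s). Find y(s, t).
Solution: Separating variables: y = Σ [A_n cos(ω_n t) + B_n sin(ω_n t)] sin(ns), ω_n = 2n. From ICs (B_n = velocity coefficient / ω_n): A_4=-2, B_3=2.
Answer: y(s, t) = 2sin(3s)sin(6t) - 2sin(4s)cos(8t)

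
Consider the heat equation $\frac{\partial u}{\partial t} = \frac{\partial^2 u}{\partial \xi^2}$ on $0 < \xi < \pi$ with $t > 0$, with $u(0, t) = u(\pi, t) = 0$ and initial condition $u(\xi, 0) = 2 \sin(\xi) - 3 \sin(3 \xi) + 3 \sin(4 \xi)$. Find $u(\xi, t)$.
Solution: Separating variables: $u = \sum c_n e^{-n^2t} \sin(n\xi)$. From $u(\xi,0) = 2 \sin(\xi) - 3 \sin(3 \xi) + 3 \sin(4 \xi)$: $c_1=2, c_3=-3, c_4=3$.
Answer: $u(\xi, t) = 2 e^{-t} \sin(\xi) - 3 e^{-9 t} \sin(3 \xi) + 3 e^{-16 t} \sin(4 \xi)$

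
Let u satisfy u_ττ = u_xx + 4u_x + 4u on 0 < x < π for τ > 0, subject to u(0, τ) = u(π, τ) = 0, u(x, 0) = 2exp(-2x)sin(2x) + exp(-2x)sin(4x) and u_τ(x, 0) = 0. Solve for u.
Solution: Substitute u = exp(-2x)w, i.e. w = exp(2x)u.
By the product rule, u_x = exp(-2x)(w_x - 2w), u_xx = exp(-2x)(w_xx - 4w_x + 4w), u_ττ = exp(-2x)w_ττ.
Substituting into the PDE and dividing by exp(-2x): w_ττ = (w_xx - 4w_x + 4w) + 4(w_x - 2w) + 4w.
The lower-order terms cancel, leaving the standard wave equation w_ττ = w_xx.
Initial data for w: w(x,0) = exp(2x)u(x,0) = 2sin(2x) + sin(4x); w_τ(x,0) = exp(2x)u_τ(x,0) = 0. The boundary conditions carry over: w(0,τ) = w(π,τ) = 0.
Solve for w:
  Using separation of variables w = X(x)T(τ):
  Eigenfunctions: sin(nx), n = 1, 2, 3, ...
  General solution: w(x, τ) = Σ [A_n cos(n τ) + B_n sin(n τ)] sin(nx)
  From w(x,0) = 2sin(2x) + sin(4x): A_2=2, A_4=1. From w_τ(x,0) = 0: all B_n = 0.
Hence w(x,τ) = 2sin(2x)cos(2τ) + sin(4x)cos(4τ).
Transform back: u(x,τ) = exp(-2x)w(x,τ).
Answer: u(x, τ) = 2exp(-2x)sin(2x)cos(2τ) + exp(-2x)sin(4x)cos(4τ)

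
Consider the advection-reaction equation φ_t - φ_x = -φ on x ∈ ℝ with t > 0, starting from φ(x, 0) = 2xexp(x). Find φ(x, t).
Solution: Substitute φ = exp(x)u.
Then φ_x = exp(x)(u_x + u), φ_t = exp(x)u_t; substituting and dividing by exp(x), the lower-order terms cancel: u_t - u_x = 0 (standard advection equation).
Data for u: u(x,0) = exp(-x)φ(x,0) = 2x.
By characteristics (dx/dt = -1), u(x,t) = f(x + t) with f = u(·, 0).
So u(x,t) = 2t + 2x, and φ(x,t) = exp(x)u(x,t).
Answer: φ(x, t) = 2texp(x) + 2xexp(x)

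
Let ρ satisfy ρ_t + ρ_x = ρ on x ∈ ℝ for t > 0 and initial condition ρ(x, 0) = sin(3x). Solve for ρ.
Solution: Substitute ρ = exp(t)u, i.e. u = exp(-t)ρ.
By the product rule, ρ_t = exp(t)(u_t + u), ρ_x = exp(t)u_x.
Substituting into the PDE and dividing by exp(t): u_t + u + u_x = u.
The lower-order terms cancel, leaving the standard advection equation u_t + u_x = 0.
Initial data for u: u(x,0) = ρ(x,0) = sin(3x).
Solve for u:
  By method of characteristics (waves move right with speed 1):
  Along characteristics x - t = const, u is constant, so u(x,t) = f(x - t) with f = u(·, 0).
Hence u(x,t) = -sin(3t - 3x).
Transform back: ρ(x,t) = exp(t)u(x,t).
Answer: ρ(x, t) = -exp(t)sin(3t - 3x)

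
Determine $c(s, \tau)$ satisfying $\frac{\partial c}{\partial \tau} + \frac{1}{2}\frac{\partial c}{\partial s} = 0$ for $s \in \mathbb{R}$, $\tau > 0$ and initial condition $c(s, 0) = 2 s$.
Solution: By method of characteristics (waves move right with speed 1/2):
Along characteristics $s - \frac{1}{2}\tau =$ const, $c$ is constant, so $c(s,\tau) = f(s - \frac{1}{2}\tau)$ with $f = c( \cdot , 0)$.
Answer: $c(s, \tau) = - \tau + 2 s$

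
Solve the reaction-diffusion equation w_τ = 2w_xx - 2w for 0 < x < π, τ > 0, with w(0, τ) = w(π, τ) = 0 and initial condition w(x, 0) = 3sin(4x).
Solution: Substitute w = exp(-2τ)u.
Then w_τ = exp(-2τ)(u_τ - 2u), w_xx = exp(-2τ)u_xx; substituting and dividing by exp(-2τ), the lower-order terms cancel: u_τ = 2u_xx (standard heat equation).
Data for u: u(x,0) = w(x,0) = 3sin(4x). The boundary conditions carry over: u(0,τ) = u(π,τ) = 0.
Separating variables: u = Σ c_n exp(-2n²τ) sin(nx). From u(x,0) = 3sin(4x): c_4=3.
So u(x,τ) = 3exp(-32τ)sin(4x), and w(x,τ) = exp(-2τ)u(x,τ).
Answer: w(x, τ) = 3exp(-34τ)sin(4x)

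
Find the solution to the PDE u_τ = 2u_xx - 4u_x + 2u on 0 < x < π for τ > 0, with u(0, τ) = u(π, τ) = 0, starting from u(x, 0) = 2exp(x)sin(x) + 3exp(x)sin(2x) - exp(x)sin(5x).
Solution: Substitute u = exp(x)w, i.e. w = exp(-x)u.
By the product rule, u_x = exp(x)(w_x + w), u_xx = exp(x)(w_xx + 2w_x + w), u_τ = exp(x)w_τ.
Substituting into the PDE and dividing by exp(x): w_τ = 2(w_xx + 2w_x + w) - 4(w_x + w) + 2w.
The lower-order terms cancel, leaving the standard heat equation w_τ = 2w_xx.
Initial data for w: w(x,0) = exp(-x)u(x,0) = 2sin(x) + 3sin(2x) - sin(5x). The boundary conditions carry over: w(0,τ) = w(π,τ) = 0.
Solve for w:
  Using separation of variables w = X(x)T(τ):
  Eigenfunctions: sin(nx), n = 1, 2, 3, ...
  General solution: w(x, τ) = Σ c_n sin(nx) exp(-2n² τ)
  Matching w(x,0) = 2sin(x) + 3sin(2x) - sin(5x) term by term: c_1=2, c_2=3, c_5=-1.
Hence w(x,τ) = 2exp(-2τ)sin(x) + 3exp(-8τ)sin(2x) - exp(-50τ)sin(5x).
Transform back: u(x,τ) = exp(x)w(x,τ).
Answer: u(x, τ) = 2exp(x)exp(-2τ)sin(x) + 3exp(x)exp(-8τ)sin(2x) - exp(x)exp(-50τ)sin(5x)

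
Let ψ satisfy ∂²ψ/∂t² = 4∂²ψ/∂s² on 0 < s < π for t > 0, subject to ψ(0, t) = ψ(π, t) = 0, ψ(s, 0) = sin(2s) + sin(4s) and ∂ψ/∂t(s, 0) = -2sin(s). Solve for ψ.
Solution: Using separation of variables ψ = X(s)T(t):
Eigenfunctions: sin(ns), n = 1, 2, 3, ...
General solution: ψ(s, t) = Σ [A_n cos(2n t) + B_n sin(2n t)] sin(ns)
From ψ(s,0) = sin(2s) + sin(4s): A_2=1, A_4=1. From ψ_t(s,0) = -2sin(s), using ψ_t(s,0) = Σ ω_n B_n sin(ns) with ω_n = 2n: B_1 = (-2)/2 = -1.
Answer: ψ(s, t) = -sin(s)sin(2t) + sin(2s)cos(4t) + sin(4s)cos(8t)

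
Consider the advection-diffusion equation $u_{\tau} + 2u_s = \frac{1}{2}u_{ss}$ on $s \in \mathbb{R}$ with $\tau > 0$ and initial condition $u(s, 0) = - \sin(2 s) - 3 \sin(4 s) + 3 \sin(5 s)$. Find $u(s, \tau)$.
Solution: Moving frame: $\eta = s - 2\tau$, $\sigma = \tau$, $u = w(\eta,\sigma)$, so $u_{\tau} = w_{\sigma} - 2w_{\eta}$ and $u_{ss} = w_{\eta\eta}$.
Hence $u_{\tau} + 2u_s = w_{\sigma}$ and the PDE becomes the heat equation $w_{\sigma} = \frac{1}{2}w_{\eta\eta}$ on $\eta \in \mathbb{R}$.
Initial data: $w(\eta,0) = u(\eta,0) = - \sin(2 \eta) - 3 \sin(4 \eta) + 3 \sin(5 \eta)$. Each mode $\sin(n\eta)$ decays as $e^{-n^2\sigma/2}$ on $\mathbb{R}$, so $w(\eta,\sigma) = \sum c_n e^{-n^2\sigma/2} \sin(n\eta)$ with $c_2=-1, c_4=-3, c_5=3$: $w(\eta,\sigma) = - e^{-2 \sigma} \sin(2 \eta) - 3 e^{-8 \sigma} \sin(4 \eta) + 3 e^{-25 \sigma/2} \sin(5 \eta)$.
Substituting back: $u(s,\tau) = w(s - 2\tau, \tau)$.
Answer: $u(s, \tau) = e^{-2 \tau} \sin(4 \tau - 2 s) + 3 e^{-8 \tau} \sin(8 \tau - 4 s) - 3 e^{-25 \tau/2} \sin(10 \tau - 5 s)$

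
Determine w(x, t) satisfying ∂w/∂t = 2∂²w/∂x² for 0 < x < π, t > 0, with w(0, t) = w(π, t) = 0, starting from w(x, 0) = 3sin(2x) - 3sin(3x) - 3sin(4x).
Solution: Separating variables: w = Σ c_n exp(-2n²t) sin(nx). From w(x,0) = 3sin(2x) - 3sin(3x) - 3sin(4x): c_2=3, c_3=-3, c_4=-3.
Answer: w(x, t) = 3exp(-8t)sin(2x) - 3exp(-18t)sin(3x) - 3exp(-32t)sin(4x)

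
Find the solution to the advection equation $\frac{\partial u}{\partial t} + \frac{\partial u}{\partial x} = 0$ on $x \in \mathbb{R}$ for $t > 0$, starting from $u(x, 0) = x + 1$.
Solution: By method of characteristics (waves move right with speed 1):
Along characteristics $x - t =$ const, $u$ is constant, so $u(x,t) = f(x - t)$ with $f = u( \cdot , 0)$.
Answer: $u(x, t) = - t + x + 1$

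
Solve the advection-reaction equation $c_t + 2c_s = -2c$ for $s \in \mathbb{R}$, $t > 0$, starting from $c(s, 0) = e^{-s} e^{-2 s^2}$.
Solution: Substitute $c = e^{-s}u$, i.e. $u = e^{s}c$.
By the product rule, $c_s = e^{-s}(u_s - u)$, $c_t = e^{-s}u_t$.
Substituting into the PDE and dividing by $e^{-s}$: $u_t + 2(u_s - u) = -2u$.
The lower-order terms cancel, leaving the standard advection equation $u_t + 2u_s = 0$.
Initial data for $u$: $u(s,0) = e^{s}c(s,0) = e^{-2 s^2}$.
Solve for $u$:
  By method of characteristics (waves move right with speed 2):
  Along characteristics $s - 2t =$ const, $u$ is constant, so $u(s,t) = f(s - 2t)$ with $f = u( \cdot , 0)$.
Hence $u(s,t) = e^{-2 (s - 2 t)^2}$.
Transform back: $c(s,t) = e^{-s}u(s,t)$.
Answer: $c(s, t) = e^{-s} e^{-2 (s - 2 t)^2}$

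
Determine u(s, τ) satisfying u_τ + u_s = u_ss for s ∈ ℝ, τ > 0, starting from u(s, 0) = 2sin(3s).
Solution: Change to a moving frame: let η = s - τ, σ = τ and write u(s,τ) = w(η,σ).
By the chain rule u_τ = w_σ - w_η, u_s = w_η, u_ss = w_ηη.
Then u_τ + u_s = w_σ: the advection term cancels and the PDE becomes the heat equation w_σ = w_ηη on η ∈ ℝ.
Initial data: w(η,0) = u(η,0) = 2sin(3η).
On η ∈ ℝ each mode satisfies (sin(nη))″ = -n² sin(nη), so exp(-n²σ) sin(nη) solves the heat equation; by superposition w(η,σ) = Σ c_n exp(-n²σ) sin(nη).
Reading off the coefficients: c_3=2, so w(η,σ) = 2exp(-9σ)sin(3η).
Substituting back η = s - τ, σ = τ: u(s,τ) = w(s - τ, τ).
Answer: u(s, τ) = 2exp(-9τ)sin(3s - 3τ)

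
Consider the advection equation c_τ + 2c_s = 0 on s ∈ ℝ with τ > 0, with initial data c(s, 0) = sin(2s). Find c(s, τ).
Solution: By method of characteristics (waves move right with speed 2):
Along characteristics s - 2τ = const, c is constant, so c(s,τ) = f(s - 2τ) with f = c(·, 0).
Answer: c(s, τ) = sin(2s - 4τ)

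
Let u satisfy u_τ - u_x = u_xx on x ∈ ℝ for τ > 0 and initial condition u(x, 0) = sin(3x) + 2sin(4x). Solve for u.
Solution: Moving frame: η = x + τ, σ = τ, u = w(η,σ), so u_τ = w_σ + w_η and u_xx = w_ηη.
Hence u_τ - u_x = w_σ and the PDE becomes the heat equation w_σ = w_ηη on η ∈ ℝ.
Initial data: w(η,0) = u(η,0) = sin(3η) + 2sin(4η). Each mode sin(nη) decays as exp(-n²σ) on ℝ, so w(η,σ) = Σ c_n exp(-n²σ) sin(nη) with c_3=1, c_4=2: w(η,σ) = exp(-9σ)sin(3η) + 2exp(-16σ)sin(4η).
Substituting back: u(x,τ) = w(x + τ, τ).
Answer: u(x, τ) = exp(-9τ)sin(3x + 3τ) + 2exp(-16τ)sin(4x + 4τ)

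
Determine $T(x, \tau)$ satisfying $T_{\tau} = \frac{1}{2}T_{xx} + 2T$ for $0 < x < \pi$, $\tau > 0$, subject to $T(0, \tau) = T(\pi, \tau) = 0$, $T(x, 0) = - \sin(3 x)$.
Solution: Substitute $T = e^{2\tau}u$.
Then $T_{\tau} = e^{2\tau}(u_{\tau} + 2u)$, $T_{xx} = e^{2\tau}u_{xx}$; substituting and dividing by $e^{2\tau}$, the lower-order terms cancel: $u_{\tau} = \frac{1}{2}u_{xx}$ (standard heat equation).
Data for $u$: $u(x,0) = T(x,0) = - \sin(3 x)$. The boundary conditions carry over: $u(0,\tau) = u(\pi,\tau) = 0$.
Separating variables: $u = \sum c_n e^{-n^2\tau/2} \sin(nx)$. From $u(x,0) = - \sin(3 x)$: $c_3=-1$.
So $u(x,\tau) = - e^{-9 \tau/2} \sin(3 x)$, and $T(x,\tau) = e^{2\tau}u(x,\tau)$.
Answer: $T(x, \tau) = - e^{-5 \tau/2} \sin(3 x)$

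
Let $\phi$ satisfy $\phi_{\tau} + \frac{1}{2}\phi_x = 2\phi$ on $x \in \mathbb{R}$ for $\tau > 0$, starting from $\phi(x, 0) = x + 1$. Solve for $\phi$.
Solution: Substitute $\phi = e^{2\tau}u$.
Then $\phi_{\tau} = e^{2\tau}(u_{\tau} + 2u)$, $\phi_x = e^{2\tau}u_x$; substituting and dividing by $e^{2\tau}$, the lower-order terms cancel: $u_{\tau} + \frac{1}{2}u_x = 0$ (standard advection equation).
Data for $u$: $u(x,0) = \phi(x,0) = x + 1$.
By characteristics ($dx/d\tau = 1/2$), $u(x,\tau) = f(x - \frac{1}{2}\tau)$ with $f = u( \cdot , 0)$.
So $u(x,\tau) = x - \frac{1}{2} \tau + 1$, and $\phi(x,\tau) = e^{2\tau}u(x,\tau)$.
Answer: $\phi(x, \tau) = -\frac{1}{2} \tau e^{2 \tau} + x e^{2 \tau} + e^{2 \tau}$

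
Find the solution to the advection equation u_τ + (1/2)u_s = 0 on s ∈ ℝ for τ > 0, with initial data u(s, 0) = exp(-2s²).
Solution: By characteristics (ds/dτ = 1/2), u(s,τ) = f(s - (1/2)τ) with f = u(·, 0).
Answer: u(s, τ) = exp(-2(s - τ/2)²)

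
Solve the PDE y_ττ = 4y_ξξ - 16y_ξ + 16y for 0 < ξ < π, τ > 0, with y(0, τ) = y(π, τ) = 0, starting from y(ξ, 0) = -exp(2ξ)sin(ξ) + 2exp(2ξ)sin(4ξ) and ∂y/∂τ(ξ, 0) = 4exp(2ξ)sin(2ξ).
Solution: Substitute y = exp(2ξ)u.
Then y_ξ = exp(2ξ)(u_ξ + 2u), y_ξξ = exp(2ξ)(u_ξξ + 4u_ξ + 4u), y_ττ = exp(2ξ)u_ττ; substituting and dividing by exp(2ξ), the lower-order terms cancel: u_ττ = 4u_ξξ (standard wave equation).
Data for u: u(ξ,0) = exp(-2ξ)y(ξ,0) = -sin(ξ) + 2sin(4ξ); u_τ(ξ,0) = exp(-2ξ)y_τ(ξ,0) = 4sin(2ξ). The boundary conditions carry over: u(0,τ) = u(π,τ) = 0.
Separating variables: u = Σ [A_n cos(ω_n τ) + B_n sin(ω_n τ)] sin(nξ), ω_n = 2n. From ICs (B_n = velocity coefficient / ω_n): A_1=-1, A_4=2, B_2=1.
So u(ξ,τ) = -sin(ξ)cos(2τ) + sin(2ξ)sin(4τ) + 2sin(4ξ)cos(8τ), and y(ξ,τ) = exp(2ξ)u(ξ,τ).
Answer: y(ξ, τ) = -exp(2ξ)sin(ξ)cos(2τ) + exp(2ξ)sin(2ξ)sin(4τ) + 2exp(2ξ)sin(4ξ)cos(8τ)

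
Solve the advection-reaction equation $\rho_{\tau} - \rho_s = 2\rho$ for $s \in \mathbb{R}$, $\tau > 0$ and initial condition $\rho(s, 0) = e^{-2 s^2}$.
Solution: Substitute $\rho = e^{2\tau}u$.
Then $\rho_{\tau} = e^{2\tau}(u_{\tau} + 2u)$, $\rho_s = e^{2\tau}u_s$; substituting and dividing by $e^{2\tau}$, the lower-order terms cancel: $u_{\tau} - u_s = 0$ (standard advection equation).
Data for $u$: $u(s,0) = \rho(s,0) = e^{-2 s^2}$.
By characteristics ($ds/d\tau = -1$), $u(s,\tau) = f(s + \tau)$ with $f = u( \cdot , 0)$.
So $u(s,\tau) = e^{-2 (s + \tau)^2}$, and $\rho(s,\tau) = e^{2\tau}u(s,\tau)$.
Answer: $\rho(s, \tau) = e^{2 \tau} e^{-2 (\tau + s)^2}$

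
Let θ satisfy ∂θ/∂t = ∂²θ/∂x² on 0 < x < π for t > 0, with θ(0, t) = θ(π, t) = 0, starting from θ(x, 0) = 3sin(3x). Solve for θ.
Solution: Separating variables: θ = Σ c_n exp(-n²t) sin(nx). From θ(x,0) = 3sin(3x): c_3=3.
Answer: θ(x, t) = 3exp(-9t)sin(3x)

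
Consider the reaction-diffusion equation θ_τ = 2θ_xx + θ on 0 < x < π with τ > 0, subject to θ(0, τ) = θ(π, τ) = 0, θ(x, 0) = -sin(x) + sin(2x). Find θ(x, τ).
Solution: Substitute θ = exp(τ)u.
Then θ_τ = exp(τ)(u_τ + u), θ_xx = exp(τ)u_xx; substituting and dividing by exp(τ), the lower-order terms cancel: u_τ = 2u_xx (standard heat equation).
Data for u: u(x,0) = θ(x,0) = -sin(x) + sin(2x). The boundary conditions carry over: u(0,τ) = u(π,τ) = 0.
Separating variables: u = Σ c_n exp(-2n²τ) sin(nx). From u(x,0) = -sin(x) + sin(2x): c_1=-1, c_2=1.
So u(x,τ) = -exp(-2τ)sin(x) + exp(-8τ)sin(2x), and θ(x,τ) = exp(τ)u(x,τ).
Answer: θ(x, τ) = -exp(-τ)sin(x) + exp(-7τ)sin(2x)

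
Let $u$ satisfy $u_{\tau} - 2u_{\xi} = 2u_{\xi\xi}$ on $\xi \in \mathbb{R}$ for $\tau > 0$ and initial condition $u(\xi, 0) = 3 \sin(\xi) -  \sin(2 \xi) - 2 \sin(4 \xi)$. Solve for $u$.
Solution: Change to a moving frame: let $\eta = \xi + 2\tau$, $\sigma = \tau$ and write $u(\xi,\tau) = w(\eta,\sigma)$.
By the chain rule $u_{\tau} = w_{\sigma} + 2w_{\eta}$, $u_{\xi} = w_{\eta}$, $u_{\xi\xi} = w_{\eta\eta}$.
Then $u_{\tau} - 2u_{\xi} = w_{\sigma}$: the advection term cancels and the PDE becomes the heat equation $w_{\sigma} = 2w_{\eta\eta}$ on $\eta \in \mathbb{R}$.
Initial data: $w(\eta,0) = u(\eta,0) = 3 \sin(\eta) - \sin(2 \eta) - 2 \sin(4 \eta)$.
On $\eta \in \mathbb{R}$ each mode satisfies $(\sin(n\eta))'' = -n^2 \sin(n\eta)$, so $e^{-2n^2\sigma} \sin(n\eta)$ solves the heat equation; by superposition $w(\eta,\sigma) = \sum c_n e^{-2n^2\sigma} \sin(n\eta)$.
Reading off the coefficients: $c_1=3, c_2=-1, c_4=-2$, so $w(\eta,\sigma) = 3 e^{-2 \sigma} \sin(\eta) - e^{-8 \sigma} \sin(2 \eta) - 2 e^{-32 \sigma} \sin(4 \eta)$.
Substituting back $\eta = \xi + 2\tau$, $\sigma = \tau$: $u(\xi,\tau) = w(\xi + 2\tau, \tau)$.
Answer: $u(\xi, \tau) = 3 e^{-2 \tau} \sin(2 \tau + \xi) -  e^{-8 \tau} \sin(4 \tau + 2 \xi) - 2 e^{-32 \tau} \sin(8 \tau + 4 \xi)$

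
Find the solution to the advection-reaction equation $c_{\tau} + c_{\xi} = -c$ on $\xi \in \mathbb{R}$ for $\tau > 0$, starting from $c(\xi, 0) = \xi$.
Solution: Substitute $c = e^{-\tau}u$.
Then $c_{\tau} = e^{-\tau}(u_{\tau} - u)$, $c_{\xi} = e^{-\tau}u_{\xi}$; substituting and dividing by $e^{-\tau}$, the lower-order terms cancel: $u_{\tau} + u_{\xi} = 0$ (standard advection equation).
Data for $u$: $u(\xi,0) = c(\xi,0) = \xi$.
By characteristics ($d\xi/d\tau = 1$), $u(\xi,\tau) = f(\xi - \tau)$ with $f = u( \cdot , 0)$.
So $u(\xi,\tau) = \xi - \tau$, and $c(\xi,\tau) = e^{-\tau}u(\xi,\tau)$.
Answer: $c(\xi, \tau) = - \tau e^{-\tau} + \xi e^{-\tau}$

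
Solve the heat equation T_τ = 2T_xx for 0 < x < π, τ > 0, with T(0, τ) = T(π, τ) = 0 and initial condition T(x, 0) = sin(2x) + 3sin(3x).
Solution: Separating variables: T = Σ c_n exp(-2n²τ) sin(nx). From T(x,0) = sin(2x) + 3sin(3x): c_2=1, c_3=3.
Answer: T(x, τ) = exp(-8τ)sin(2x) + 3exp(-18τ)sin(3x)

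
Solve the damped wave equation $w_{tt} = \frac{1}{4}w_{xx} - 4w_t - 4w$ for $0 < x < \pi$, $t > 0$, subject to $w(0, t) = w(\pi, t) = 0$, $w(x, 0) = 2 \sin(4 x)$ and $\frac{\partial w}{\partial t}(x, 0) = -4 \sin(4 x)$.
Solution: Substitute $w = e^{-2t}u$.
Then $w_t = e^{-2t}(u_t - 2u)$, $w_{tt} = e^{-2t}(u_{tt} - 4u_t + 4u)$, $w_{xx} = e^{-2t}u_{xx}$; substituting and dividing by $e^{-2t}$, the lower-order terms cancel: $u_{tt} = \frac{1}{4}u_{xx}$ (standard wave equation).
Data for $u$: $u(x,0) = w(x,0) = 2 \sin(4 x)$; $u_t(x,0) = w_t(x,0) + 2w(x,0) = 0$. The boundary conditions carry over: $u(0,t) = u(\pi,t) = 0$.
Separating variables: $u = \sum [A_n \cos(\omega_n t) + B_n \sin(\omega_n t)] \sin(nx)$, $\omega_n = n/2$. From ICs: $A_4=2$.
So $u(x,t) = 2 \sin(4 x) \cos(2 t)$, and $w(x,t) = e^{-2t}u(x,t)$.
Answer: $w(x, t) = 2 e^{-2 t} \sin(4 x) \cos(2 t)$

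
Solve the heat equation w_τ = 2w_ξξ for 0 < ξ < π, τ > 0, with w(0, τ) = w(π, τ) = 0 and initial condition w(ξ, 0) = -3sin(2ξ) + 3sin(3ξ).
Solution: Using separation of variables w = X(ξ)T(τ):
Eigenfunctions: sin(nξ), n = 1, 2, 3, ...
General solution: w(ξ, τ) = Σ c_n sin(nξ) exp(-2n² τ)
Matching w(ξ,0) = -3sin(2ξ) + 3sin(3ξ) term by term: c_2=-3, c_3=3.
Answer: w(ξ, τ) = -3exp(-8τ)sin(2ξ) + 3exp(-18τ)sin(3ξ)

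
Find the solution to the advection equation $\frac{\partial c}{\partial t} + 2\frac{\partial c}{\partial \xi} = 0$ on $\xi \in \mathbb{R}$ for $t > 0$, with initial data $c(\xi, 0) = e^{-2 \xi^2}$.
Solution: By characteristics ($d\xi/dt = 2$), $c(\xi,t) = f(\xi - 2t)$ with $f = c( \cdot , 0)$.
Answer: $c(\xi, t) = e^{-2 (\xi - 2 t)^2}$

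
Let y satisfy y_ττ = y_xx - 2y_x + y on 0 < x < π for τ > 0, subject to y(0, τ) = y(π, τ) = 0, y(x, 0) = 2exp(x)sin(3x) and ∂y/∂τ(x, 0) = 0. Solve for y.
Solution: Substitute y = exp(x)u.
Then y_x = exp(x)(u_x + u), y_xx = exp(x)(u_xx + 2u_x + u), y_ττ = exp(x)u_ττ; substituting and dividing by exp(x), the lower-order terms cancel: u_ττ = u_xx (standard wave equation).
Data for u: u(x,0) = exp(-x)y(x,0) = 2sin(3x); u_τ(x,0) = exp(-x)y_τ(x,0) = 0. The boundary conditions carry over: u(0,τ) = u(π,τ) = 0.
Separating variables: u = Σ [A_n cos(ω_n τ) + B_n sin(ω_n τ)] sin(nx), ω_n = n. From ICs: A_3=2.
So u(x,τ) = 2sin(3x)cos(3τ), and y(x,τ) = exp(x)u(x,τ).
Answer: y(x, τ) = 2exp(x)sin(3x)cos(3τ)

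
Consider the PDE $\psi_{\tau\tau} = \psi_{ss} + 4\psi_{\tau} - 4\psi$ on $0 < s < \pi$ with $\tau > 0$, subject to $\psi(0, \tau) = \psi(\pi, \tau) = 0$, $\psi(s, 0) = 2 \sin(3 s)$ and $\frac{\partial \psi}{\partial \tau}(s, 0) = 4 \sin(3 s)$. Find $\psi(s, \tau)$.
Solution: Substitute $\psi = e^{2\tau}u$, i.e. $u = e^{-2\tau}\psi$.
By the product rule, $\psi_{\tau} = e^{2\tau}(u_{\tau} + 2u)$, $\psi_{\tau\tau} = e^{2\tau}(u_{\tau\tau} + 4u_{\tau} + 4u)$, $\psi_{ss} = e^{2\tau}u_{ss}$.
Substituting into the PDE and dividing by $e^{2\tau}$: $u_{\tau\tau} + 4u_{\tau} + 4u = u_{ss} + 4(u_{\tau} + 2u) - 4u$.
The lower-order terms cancel, leaving the standard wave equation $u_{\tau\tau} = u_{ss}$.
Initial data for $u$: $u(s,0) = \psi(s,0) = 2 \sin(3 s)$; $u_{\tau}(s,0) = \psi_{\tau}(s,0) - 2\psi(s,0) = 0$. The boundary conditions carry over: $u(0,\tau) = u(\pi,\tau) = 0$.
Solve for $u$:
  Using separation of variables $u = X(s)T(\tau)$:
  Eigenfunctions: $\sin(ns)$, $n = 1, 2, 3, \ldots$
  General solution: $u(s, \tau) = \sum [A_n \cos(n \tau) + B_n \sin(n \tau)] \sin(ns)$
  From $u(s,0) = 2 \sin(3 s)$: $A_3=2$. From $u_{\tau}(s,0) = 0$: all $B_n = 0$.
Hence $u(s,\tau) = 2 \sin(3 s) \cos(3 \tau)$.
Transform back: $\psi(s,\tau) = e^{2\tau}u(s,\tau)$.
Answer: $\psi(s, \tau) = 2 e^{2 \tau} \sin(3 s) \cos(3 \tau)$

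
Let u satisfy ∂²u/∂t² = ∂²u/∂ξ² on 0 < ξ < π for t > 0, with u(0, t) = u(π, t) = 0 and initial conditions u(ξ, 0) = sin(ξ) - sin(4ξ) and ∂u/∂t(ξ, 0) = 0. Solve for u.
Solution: Using separation of variables u = X(ξ)T(t):
Eigenfunctions: sin(nξ), n = 1, 2, 3, ...
General solution: u(ξ, t) = Σ [A_n cos(n t) + B_n sin(n t)] sin(nξ)
From u(ξ,0) = sin(ξ) - sin(4ξ): A_1=1, A_4=-1. From u_t(ξ,0) = 0: all B_n = 0.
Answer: u(ξ, t) = sin(ξ)cos(t) - sin(4ξ)cos(4t)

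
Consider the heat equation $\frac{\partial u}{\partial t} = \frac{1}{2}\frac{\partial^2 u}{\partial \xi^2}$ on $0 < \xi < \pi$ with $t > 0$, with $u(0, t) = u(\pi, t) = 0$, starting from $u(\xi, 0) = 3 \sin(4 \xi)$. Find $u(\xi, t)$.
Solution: Using separation of variables $u = X(\xi)T(t)$:
Eigenfunctions: $\sin(n\xi)$, $n = 1, 2, 3, \ldots$
General solution: $u(\xi, t) = \sum c_n \sin(n\xi) e^{-n^2 t/2}$
Matching $u(\xi,0) = 3 \sin(4 \xi)$ term by term: $c_4=3$.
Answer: $u(\xi, t) = 3 e^{-8 t} \sin(4 \xi)$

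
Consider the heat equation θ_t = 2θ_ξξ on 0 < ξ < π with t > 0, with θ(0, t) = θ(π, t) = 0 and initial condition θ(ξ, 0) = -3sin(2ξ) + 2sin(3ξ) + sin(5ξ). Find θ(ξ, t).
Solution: Separating variables: θ = Σ c_n exp(-2n²t) sin(nξ). From θ(ξ,0) = -3sin(2ξ) + 2sin(3ξ) + sin(5ξ): c_2=-3, c_3=2, c_5=1.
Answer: θ(ξ, t) = -3exp(-8t)sin(2ξ) + 2exp(-18t)sin(3ξ) + exp(-50t)sin(5ξ)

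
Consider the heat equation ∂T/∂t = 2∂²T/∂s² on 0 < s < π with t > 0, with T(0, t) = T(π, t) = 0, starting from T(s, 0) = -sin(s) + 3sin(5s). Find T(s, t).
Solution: Using separation of variables T = X(s)G(t):
Eigenfunctions: sin(ns), n = 1, 2, 3, ...
General solution: T(s, t) = Σ c_n sin(ns) exp(-2n² t)
Matching T(s,0) = -sin(s) + 3sin(5s) term by term: c_1=-1, c_5=3.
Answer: T(s, t) = -exp(-2t)sin(s) + 3exp(-50t)sin(5s)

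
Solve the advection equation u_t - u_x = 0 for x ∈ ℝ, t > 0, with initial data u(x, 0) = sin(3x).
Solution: By method of characteristics (waves move left with speed 1):
Along characteristics x + t = const, u is constant, so u(x,t) = f(x + t) with f = u(·, 0).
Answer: u(x, t) = sin(3t + 3x)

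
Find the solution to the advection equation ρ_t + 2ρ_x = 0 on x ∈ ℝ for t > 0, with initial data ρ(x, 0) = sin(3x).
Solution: By characteristics (dx/dt = 2), ρ(x,t) = f(x - 2t) with f = ρ(·, 0).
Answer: ρ(x, t) = -sin(6t - 3x)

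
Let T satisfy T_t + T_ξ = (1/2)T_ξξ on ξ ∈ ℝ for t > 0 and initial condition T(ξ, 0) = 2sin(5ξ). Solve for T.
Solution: Change to a moving frame: let η = ξ - t, σ = t and write T(ξ,t) = u(η,σ).
By the chain rule T_t = u_σ - u_η, T_ξ = u_η, T_ξξ = u_ηη.
Then T_t + T_ξ = u_σ: the advection term cancels and the PDE becomes the heat equation u_σ = (1/2)u_ηη on η ∈ ℝ.
Initial data: u(η,0) = T(η,0) = 2sin(5η).
On η ∈ ℝ each mode satisfies (sin(nη))″ = -n² sin(nη), so exp(-n²σ/2) sin(nη) solves the heat equation; by superposition u(η,σ) = Σ c_n exp(-n²σ/2) sin(nη).
Reading off the coefficients: c_5=2, so u(η,σ) = 2exp(-25σ/2)sin(5η).
Substituting back η = ξ - t, σ = t: T(ξ,t) = u(ξ - t, t).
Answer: T(ξ, t) = -2exp(-25t/2)sin(5t - 5ξ)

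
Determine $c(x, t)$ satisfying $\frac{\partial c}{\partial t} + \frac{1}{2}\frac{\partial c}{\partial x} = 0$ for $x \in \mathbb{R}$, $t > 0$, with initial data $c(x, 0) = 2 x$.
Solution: By method of characteristics (waves move right with speed 1/2):
Along characteristics $x - \frac{1}{2}t =$ const, $c$ is constant, so $c(x,t) = f(x - \frac{1}{2}t)$ with $f = c( \cdot , 0)$.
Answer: $c(x, t) = - t + 2 x$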